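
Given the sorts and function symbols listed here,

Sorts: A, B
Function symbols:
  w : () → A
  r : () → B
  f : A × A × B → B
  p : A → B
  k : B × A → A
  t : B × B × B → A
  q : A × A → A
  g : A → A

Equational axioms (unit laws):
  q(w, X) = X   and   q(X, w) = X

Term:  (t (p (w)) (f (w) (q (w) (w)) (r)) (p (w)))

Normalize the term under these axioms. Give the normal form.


1. (t (p (w)) (f (w) (q (w) (w)) (r)) (p (w)))  →  (t (p (w)) (f (w) (w) (r)) (p (w)))

normal form = (t (p (w)) (f (w) (w) (r)) (p (w)))


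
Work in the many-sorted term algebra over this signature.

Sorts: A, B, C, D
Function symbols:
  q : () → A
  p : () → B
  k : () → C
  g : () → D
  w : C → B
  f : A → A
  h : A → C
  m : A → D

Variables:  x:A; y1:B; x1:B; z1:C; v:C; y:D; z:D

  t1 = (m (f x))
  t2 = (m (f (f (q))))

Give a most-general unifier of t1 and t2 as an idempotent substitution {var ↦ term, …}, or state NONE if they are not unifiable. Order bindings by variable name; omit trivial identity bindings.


{x ↦ (f (q))}


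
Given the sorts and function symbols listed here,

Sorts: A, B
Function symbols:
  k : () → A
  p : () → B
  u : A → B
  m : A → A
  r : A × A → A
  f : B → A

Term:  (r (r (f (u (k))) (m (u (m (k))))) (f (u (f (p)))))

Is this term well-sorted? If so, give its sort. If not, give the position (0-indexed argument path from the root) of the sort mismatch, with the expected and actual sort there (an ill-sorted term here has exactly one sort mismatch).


ill-sorted at position [0, 1, 0]: expected A, got B

        (k) : A
      (u (k)) : B
    (f (u (k))) : A
          (k) : A
        (m (k)) : A
      (u (m (k))) : B
    (m (u (m (k)))) : ✗ arg 0 at [0, 1, 0] has sort B, expected A
        (p) : B
      (f (p)) : A
    (u (f (p))) : B
  (f (u (f (p)))) : A


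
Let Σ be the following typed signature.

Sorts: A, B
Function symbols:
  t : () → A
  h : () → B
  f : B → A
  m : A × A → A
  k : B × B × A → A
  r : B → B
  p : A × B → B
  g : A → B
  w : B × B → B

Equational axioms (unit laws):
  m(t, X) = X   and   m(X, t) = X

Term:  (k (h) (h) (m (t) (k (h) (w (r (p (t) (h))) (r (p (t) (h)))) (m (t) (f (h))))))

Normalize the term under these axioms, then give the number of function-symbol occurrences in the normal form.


size = 16

1. (k (h) (h) (m (t) (k (h) (w (r (p (t) (h))) (r (p (t) (h)))) (m (t) (f (h))))))  →  (k (h) (h) (k (h) (w (r (p (t) (h))) (r (p (t) (h)))) (m (t) (f (h)))))
2. (k (h) (h) (k (h) (w (r (p (t) (h))) (r (p (t) (h)))) (m (t) (f (h)))))  →  (k (h) (h) (k (h) (w (r (p (t) (h))) (r (p (t) (h)))) (f (h))))
normal form: (k (h) (h) (k (h) (w (r (p (t) (h))) (r (p (t) (h)))) (f (h))))


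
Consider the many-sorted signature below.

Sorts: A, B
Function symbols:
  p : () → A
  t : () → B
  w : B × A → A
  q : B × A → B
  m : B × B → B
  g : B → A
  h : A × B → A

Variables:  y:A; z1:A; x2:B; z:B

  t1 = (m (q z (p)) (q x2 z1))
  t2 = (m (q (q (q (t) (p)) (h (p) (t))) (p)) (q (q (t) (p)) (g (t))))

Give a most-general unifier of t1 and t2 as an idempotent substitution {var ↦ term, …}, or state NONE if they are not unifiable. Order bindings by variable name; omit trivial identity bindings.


{x2 ↦ (q (t) (p)), z ↦ (q (q (t) (p)) (h (p) (t))), z1 ↦ (g (t))}


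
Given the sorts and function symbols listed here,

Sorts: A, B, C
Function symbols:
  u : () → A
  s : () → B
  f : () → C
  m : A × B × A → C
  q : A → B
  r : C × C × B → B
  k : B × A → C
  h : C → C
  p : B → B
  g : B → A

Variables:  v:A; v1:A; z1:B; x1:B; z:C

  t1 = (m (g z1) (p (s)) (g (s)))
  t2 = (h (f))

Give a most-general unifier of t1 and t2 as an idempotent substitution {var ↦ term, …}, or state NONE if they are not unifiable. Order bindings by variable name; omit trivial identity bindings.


head clash or occurs-check failure — not unifiable

NONE (not unifiable)


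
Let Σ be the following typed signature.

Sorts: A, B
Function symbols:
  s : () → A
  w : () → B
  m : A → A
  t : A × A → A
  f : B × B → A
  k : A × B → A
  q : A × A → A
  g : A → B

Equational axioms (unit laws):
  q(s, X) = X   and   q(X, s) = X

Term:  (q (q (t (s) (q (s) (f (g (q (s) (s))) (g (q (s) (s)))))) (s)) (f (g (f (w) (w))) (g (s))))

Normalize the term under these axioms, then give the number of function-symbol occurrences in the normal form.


1. (q (q (t (s) (q (s) (f (g (q (s) (s))) (g (q (s) (s)))))) (s)) (f (g (f (w) (w))) (g (s))))  →  (q (t (s) (q (s) (f (g (q (s) (s))) (g (q (s) (s)))))) (f (g (f (w) (w))) (g (s))))
2. (q (t (s) (q (s) (f (g (q (s) (s))) (g (q (s) (s)))))) (f (g (f (w) (w))) (g (s))))  →  (q (t (s) (f (g (q (s) (s))) (g (q (s) (s))))) (f (g (f (w) (w))) (g (s))))
3. (q (t (s) (f (g (q (s) (s))) (g (q (s) (s))))) (f (g (f (w) (w))) (g (s))))  →  (q (t (s) (f (g (s)) (g (q (s) (s))))) (f (g (f (w) (w))) (g (s))))
4. (q (t (s) (f (g (s)) (g (q (s) (s))))) (f (g (f (w) (w))) (g (s))))  →  (q (t (s) (f (g (s)) (g (s)))) (f (g (f (w) (w))) (g (s))))
normal form: (q (t (s) (f (g (s)) (g (s)))) (f (g (f (w) (w))) (g (s))))

size = 15


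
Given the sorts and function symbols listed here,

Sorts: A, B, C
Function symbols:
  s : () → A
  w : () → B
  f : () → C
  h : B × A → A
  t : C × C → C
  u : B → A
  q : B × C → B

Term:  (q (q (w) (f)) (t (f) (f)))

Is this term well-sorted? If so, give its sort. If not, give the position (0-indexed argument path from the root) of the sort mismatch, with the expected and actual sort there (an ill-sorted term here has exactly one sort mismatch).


well-sorted; sort = B

    (w) : B
    (f) : C
  (q (w) (f)) : B
    (f) : C
    (f) : C
  (t (f) (f)) : C
(q (q (w) (f)) (t (f) (f))) : B


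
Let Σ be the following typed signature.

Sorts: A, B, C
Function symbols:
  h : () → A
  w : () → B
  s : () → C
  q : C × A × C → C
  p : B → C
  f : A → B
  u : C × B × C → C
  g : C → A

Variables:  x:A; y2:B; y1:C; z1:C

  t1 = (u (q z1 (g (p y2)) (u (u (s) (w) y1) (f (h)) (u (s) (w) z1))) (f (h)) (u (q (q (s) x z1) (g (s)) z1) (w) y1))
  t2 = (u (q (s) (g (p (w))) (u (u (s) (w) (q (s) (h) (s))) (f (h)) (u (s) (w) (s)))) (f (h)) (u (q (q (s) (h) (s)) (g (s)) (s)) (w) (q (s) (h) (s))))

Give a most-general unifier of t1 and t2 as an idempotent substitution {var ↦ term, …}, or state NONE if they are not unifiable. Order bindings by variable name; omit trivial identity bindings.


{x ↦ (h), y1 ↦ (q (s) (h) (s)), y2 ↦ (w), z1 ↦ (s)}


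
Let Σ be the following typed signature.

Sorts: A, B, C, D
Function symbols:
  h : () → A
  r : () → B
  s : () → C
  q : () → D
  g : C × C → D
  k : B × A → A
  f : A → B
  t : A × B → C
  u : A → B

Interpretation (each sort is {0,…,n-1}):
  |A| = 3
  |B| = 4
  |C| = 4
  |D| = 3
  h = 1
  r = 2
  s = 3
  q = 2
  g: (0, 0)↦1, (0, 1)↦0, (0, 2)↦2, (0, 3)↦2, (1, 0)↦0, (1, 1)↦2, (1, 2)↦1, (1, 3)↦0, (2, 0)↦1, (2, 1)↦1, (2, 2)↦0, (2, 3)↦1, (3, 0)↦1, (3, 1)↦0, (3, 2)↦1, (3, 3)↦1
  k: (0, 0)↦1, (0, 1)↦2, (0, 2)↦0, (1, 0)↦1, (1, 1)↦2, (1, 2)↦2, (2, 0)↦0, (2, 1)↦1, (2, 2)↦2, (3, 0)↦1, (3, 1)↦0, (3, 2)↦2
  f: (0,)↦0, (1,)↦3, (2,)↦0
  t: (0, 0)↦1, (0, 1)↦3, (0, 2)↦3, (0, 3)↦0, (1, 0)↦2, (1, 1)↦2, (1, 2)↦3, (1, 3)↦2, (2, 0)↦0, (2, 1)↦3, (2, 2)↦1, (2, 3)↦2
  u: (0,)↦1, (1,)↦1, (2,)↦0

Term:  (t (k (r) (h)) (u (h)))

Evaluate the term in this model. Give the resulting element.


  r = 2
  h = 1
  (k (r) (h)) = k(2, 1) = 1
  h = 1
  (u (h)) = u(1,) = 1
  (t (k (r) (h)) (u (h))) = t(1, 1) = 2

value = 2


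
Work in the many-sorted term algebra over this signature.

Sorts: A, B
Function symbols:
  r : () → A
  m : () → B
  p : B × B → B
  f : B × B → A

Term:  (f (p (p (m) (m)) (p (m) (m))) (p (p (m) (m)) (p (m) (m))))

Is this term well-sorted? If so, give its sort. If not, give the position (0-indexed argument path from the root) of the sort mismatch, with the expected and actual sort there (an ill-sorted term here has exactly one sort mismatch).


well-sorted; sort = A

      (m) : B
      (m) : B
    (p (m) (m)) : B
      (m) : B
      (m) : B
    (p (m) (m)) : B
  (p (p (m) (m)) (p (m) (m))) : B
      (m) : B
      (m) : B
    (p (m) (m)) : B
      (m) : B
      (m) : B
    (p (m) (m)) : B
  (p (p (m) (m)) (p (m) (m))) : B
(f (p (p (m) (m)) (p (m) (m))) (p (p (m) (m)) (p (m) (m)))) : A


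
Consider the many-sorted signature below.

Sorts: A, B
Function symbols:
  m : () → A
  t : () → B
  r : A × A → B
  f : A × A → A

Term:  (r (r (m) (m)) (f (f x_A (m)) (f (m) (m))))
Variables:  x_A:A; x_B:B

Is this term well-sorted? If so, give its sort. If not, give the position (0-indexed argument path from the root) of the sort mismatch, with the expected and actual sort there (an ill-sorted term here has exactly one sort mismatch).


    (m) : A
    (m) : A
  (r (m) (m)) : B
      x_A : A
      (m) : A
    (f x_A (m)) : A
      (m) : A
      (m) : A
    (f (m) (m)) : A
  (f (f x_A (m)) (f (m) (m))) : A
(r (r (m) (m)) (f (f x_A (m)) (f (m) (m)))) : ✗ arg 0 at [0] has sort B, expected A

ill-sorted at position [0]: expected A, got B


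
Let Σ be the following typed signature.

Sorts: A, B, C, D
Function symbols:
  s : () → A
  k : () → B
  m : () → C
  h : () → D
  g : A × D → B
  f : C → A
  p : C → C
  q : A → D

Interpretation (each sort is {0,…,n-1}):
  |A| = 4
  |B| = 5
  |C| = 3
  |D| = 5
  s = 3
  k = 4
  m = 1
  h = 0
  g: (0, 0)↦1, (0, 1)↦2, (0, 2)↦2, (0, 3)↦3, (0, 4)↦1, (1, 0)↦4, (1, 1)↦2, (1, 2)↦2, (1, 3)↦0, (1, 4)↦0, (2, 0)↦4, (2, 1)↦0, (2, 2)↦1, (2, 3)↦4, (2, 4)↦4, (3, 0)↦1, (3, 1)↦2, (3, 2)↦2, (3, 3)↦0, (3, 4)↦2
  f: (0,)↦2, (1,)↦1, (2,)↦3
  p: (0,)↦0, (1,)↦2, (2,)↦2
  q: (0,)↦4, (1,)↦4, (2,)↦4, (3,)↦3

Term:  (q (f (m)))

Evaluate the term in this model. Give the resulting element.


value = 4

  m = 1
  (f (m)) = f(1,) = 1
  (q (f (m))) = q(1,) = 4


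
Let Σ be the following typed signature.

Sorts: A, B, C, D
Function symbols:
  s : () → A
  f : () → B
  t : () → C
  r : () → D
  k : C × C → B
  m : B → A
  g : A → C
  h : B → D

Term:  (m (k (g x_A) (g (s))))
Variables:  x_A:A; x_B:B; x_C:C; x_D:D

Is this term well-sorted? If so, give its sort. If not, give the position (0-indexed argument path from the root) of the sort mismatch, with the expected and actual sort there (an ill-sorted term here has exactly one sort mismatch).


      x_A : A
    (g x_A) : C
      (s) : A
    (g (s)) : C
  (k (g x_A) (g (s))) : B
(m (k (g x_A) (g (s)))) : A

well-sorted; sort = A


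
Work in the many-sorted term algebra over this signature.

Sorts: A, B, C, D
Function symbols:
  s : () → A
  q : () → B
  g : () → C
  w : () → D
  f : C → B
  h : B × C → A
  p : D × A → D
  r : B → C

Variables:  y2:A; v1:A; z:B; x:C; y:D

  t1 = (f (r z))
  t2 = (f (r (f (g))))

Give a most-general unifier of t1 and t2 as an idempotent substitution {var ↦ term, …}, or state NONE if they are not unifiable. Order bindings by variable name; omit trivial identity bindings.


{z ↦ (f (g))}


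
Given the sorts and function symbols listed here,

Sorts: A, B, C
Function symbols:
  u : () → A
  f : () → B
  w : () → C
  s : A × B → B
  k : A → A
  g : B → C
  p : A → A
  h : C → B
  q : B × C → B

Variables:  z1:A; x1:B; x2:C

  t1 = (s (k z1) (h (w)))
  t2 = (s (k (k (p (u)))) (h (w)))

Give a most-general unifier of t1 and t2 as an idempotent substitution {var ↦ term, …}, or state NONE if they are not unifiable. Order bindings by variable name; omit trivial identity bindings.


{z1 ↦ (k (p (u)))}


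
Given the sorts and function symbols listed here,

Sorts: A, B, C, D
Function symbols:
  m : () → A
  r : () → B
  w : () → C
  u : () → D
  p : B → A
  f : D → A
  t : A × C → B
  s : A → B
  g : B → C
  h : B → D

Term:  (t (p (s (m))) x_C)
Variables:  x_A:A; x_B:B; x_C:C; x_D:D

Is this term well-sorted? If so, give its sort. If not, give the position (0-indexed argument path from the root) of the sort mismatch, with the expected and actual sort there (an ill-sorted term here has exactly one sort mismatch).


well-sorted; sort = B

      (m) : A
    (s (m)) : B
  (p (s (m))) : A
  x_C : C
(t (p (s (m))) x_C) : B


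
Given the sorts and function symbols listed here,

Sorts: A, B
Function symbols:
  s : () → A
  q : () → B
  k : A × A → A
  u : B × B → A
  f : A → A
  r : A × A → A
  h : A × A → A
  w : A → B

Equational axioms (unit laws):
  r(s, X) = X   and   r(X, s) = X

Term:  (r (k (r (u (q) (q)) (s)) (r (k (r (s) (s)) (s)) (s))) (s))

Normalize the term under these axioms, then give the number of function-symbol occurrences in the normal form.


size = 7

1. (r (k (r (u (q) (q)) (s)) (r (k (r (s) (s)) (s)) (s))) (s))  →  (k (r (u (q) (q)) (s)) (r (k (r (s) (s)) (s)) (s)))
2. (k (r (u (q) (q)) (s)) (r (k (r (s) (s)) (s)) (s)))  →  (k (u (q) (q)) (r (k (r (s) (s)) (s)) (s)))
3. (k (u (q) (q)) (r (k (r (s) (s)) (s)) (s)))  →  (k (u (q) (q)) (k (r (s) (s)) (s)))
4. (k (u (q) (q)) (k (r (s) (s)) (s)))  →  (k (u (q) (q)) (k (s) (s)))
normal form: (k (u (q) (q)) (k (s) (s)))


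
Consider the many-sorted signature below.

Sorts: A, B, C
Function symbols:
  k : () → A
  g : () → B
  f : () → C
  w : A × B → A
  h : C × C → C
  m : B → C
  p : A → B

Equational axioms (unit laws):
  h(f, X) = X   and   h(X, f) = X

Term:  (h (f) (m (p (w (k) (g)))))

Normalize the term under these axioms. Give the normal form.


normal form = (m (p (w (k) (g))))

1. (h (f) (m (p (w (k) (g)))))  →  (m (p (w (k) (g))))


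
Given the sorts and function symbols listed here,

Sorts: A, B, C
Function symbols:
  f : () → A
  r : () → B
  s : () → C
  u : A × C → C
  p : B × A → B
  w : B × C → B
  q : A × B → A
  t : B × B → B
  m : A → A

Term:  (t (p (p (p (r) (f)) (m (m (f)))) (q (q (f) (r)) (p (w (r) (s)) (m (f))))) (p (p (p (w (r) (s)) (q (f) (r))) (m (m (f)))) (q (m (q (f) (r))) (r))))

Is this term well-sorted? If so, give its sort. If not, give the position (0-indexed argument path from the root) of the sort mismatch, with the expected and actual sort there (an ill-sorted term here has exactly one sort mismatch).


well-sorted; sort = B

        (r) : B
        (f) : A
      (p (r) (f)) : B
          (f) : A
        (m (f)) : A
      (m (m (f))) : A
    (p (p (r) (f)) (m (m (f)))) : B
        (f) : A
        (r) : B
      (q (f) (r)) : A
          (r) : B
          (s) : C
        (w (r) (s)) : B
          (f) : A
        (m (f)) : A
      (p (w (r) (s)) (m (f))) : B
    (q (q (f) (r)) (p (w (r) (s)) (m (f)))) : A
  (p (p (p (r) (f)) (m (m (f)))) (q (q (f) (r)) (p (w (r) (s)) (m (f))))) : B
          (r) : B
          (s) : C
        (w (r) (s)) : B
          (f) : A
          (r) : B
        (q (f) (r)) : A
      (p (w (r) (s)) (q (f) (r))) : B
          (f) : A
        (m (f)) : A
      (m (m (f))) : A
    (p (p (w (r) (s)) (q (f) (r))) (m (m (f)))) : B
          (f) : A
          (r) : B
        (q (f) (r)) : A
      (m (q (f) (r))) : A
      (r) : B
    (q (m (q (f) (r))) (r)) : A
  (p (p (p (w (r) (s)) (q (f) (r))) (m (m (f)))) (q (m (q (f) (r))) (r))) : B
(t (p (p (p (r) (f)) (m (m (f)))) (q (q (f) (r)) (p (w (r) (s)) (m (f))))) (p (p (p (w (r) (s)) (q (f) (r))) (m (m (f)))) (q (m (q (f) (r))) (r)))) : B


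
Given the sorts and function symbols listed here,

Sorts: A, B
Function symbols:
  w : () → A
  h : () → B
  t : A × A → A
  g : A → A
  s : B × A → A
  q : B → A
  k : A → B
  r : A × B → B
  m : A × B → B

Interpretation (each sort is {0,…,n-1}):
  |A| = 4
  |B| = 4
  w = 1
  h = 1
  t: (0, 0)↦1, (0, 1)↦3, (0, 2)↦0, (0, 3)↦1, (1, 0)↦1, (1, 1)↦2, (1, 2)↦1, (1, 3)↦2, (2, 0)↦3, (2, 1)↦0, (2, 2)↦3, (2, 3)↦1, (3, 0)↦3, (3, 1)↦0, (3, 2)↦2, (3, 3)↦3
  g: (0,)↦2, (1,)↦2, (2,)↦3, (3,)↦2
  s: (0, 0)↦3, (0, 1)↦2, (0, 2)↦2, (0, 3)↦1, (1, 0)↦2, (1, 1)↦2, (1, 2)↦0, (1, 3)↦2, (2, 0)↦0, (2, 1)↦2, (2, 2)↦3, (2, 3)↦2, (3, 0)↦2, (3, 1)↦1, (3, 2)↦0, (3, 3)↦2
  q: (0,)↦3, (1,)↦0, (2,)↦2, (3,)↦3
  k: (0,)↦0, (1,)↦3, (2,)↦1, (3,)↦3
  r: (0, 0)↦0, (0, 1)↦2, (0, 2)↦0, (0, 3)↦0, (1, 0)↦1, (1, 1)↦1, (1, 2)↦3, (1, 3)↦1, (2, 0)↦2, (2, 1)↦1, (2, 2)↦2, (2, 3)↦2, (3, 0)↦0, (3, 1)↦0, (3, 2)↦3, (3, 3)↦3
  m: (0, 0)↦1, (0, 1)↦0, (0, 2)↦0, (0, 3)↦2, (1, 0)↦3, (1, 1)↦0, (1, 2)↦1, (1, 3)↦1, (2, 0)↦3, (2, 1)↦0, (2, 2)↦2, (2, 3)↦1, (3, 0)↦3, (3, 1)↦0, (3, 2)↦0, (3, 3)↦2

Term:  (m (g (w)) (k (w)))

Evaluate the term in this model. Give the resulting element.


value = 1

  w = 1
  (g (w)) = g(1,) = 2
  w = 1
  (k (w)) = k(1,) = 3
  (m (g (w)) (k (w))) = m(2, 3) = 1


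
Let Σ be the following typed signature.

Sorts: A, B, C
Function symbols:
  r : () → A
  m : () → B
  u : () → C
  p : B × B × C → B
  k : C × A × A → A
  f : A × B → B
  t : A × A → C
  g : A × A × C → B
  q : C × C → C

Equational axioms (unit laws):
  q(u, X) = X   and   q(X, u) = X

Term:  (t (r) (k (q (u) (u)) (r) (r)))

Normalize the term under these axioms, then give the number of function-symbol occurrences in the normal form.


1. (t (r) (k (q (u) (u)) (r) (r)))  →  (t (r) (k (u) (r) (r)))
normal form: (t (r) (k (u) (r) (r)))

size = 6


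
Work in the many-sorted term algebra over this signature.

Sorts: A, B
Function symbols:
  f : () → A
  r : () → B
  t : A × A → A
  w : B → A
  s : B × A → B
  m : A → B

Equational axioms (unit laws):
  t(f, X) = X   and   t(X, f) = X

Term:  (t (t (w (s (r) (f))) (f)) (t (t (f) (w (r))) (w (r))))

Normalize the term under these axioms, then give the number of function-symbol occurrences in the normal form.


1. (t (t (w (s (r) (f))) (f)) (t (t (f) (w (r))) (w (r))))  →  (t (w (s (r) (f))) (t (t (f) (w (r))) (w (r))))
2. (t (w (s (r) (f))) (t (t (f) (w (r))) (w (r))))  →  (t (w (s (r) (f))) (t (w (r)) (w (r))))
normal form: (t (w (s (r) (f))) (t (w (r)) (w (r))))

size = 10


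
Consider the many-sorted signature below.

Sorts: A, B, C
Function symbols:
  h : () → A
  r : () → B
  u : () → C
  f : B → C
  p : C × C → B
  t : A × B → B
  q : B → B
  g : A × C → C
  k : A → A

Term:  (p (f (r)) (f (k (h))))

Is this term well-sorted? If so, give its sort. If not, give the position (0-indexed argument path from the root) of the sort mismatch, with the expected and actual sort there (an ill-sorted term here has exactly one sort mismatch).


ill-sorted at position [1, 0]: expected B, got A

    (r) : B
  (f (r)) : C
      (h) : A
    (k (h)) : A
  (f (k (h))) : ✗ arg 0 at [1, 0] has sort A, expected B


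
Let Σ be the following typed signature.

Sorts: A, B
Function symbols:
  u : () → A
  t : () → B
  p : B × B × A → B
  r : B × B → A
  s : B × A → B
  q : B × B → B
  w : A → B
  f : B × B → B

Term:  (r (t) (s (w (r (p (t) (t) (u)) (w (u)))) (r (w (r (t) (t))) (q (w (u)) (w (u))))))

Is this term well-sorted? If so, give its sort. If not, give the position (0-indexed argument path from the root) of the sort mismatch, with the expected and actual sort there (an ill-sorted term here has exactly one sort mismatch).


well-sorted; sort = A

  (t) : B
          (t) : B
          (t) : B
          (u) : A
        (p (t) (t) (u)) : B
          (u) : A
        (w (u)) : B
      (r (p (t) (t) (u)) (w (u))) : A
    (w (r (p (t) (t) (u)) (w (u)))) : B
          (t) : B
          (t) : B
        (r (t) (t)) : A
      (w (r (t) (t))) : B
          (u) : A
        (w (u)) : B
          (u) : A
        (w (u)) : B
      (q (w (u)) (w (u))) : B
    (r (w (r (t) (t))) (q (w (u)) (w (u)))) : A
  (s (w (r (p (t) (t) (u)) (w (u)))) (r (w (r (t) (t))) (q (w (u)) (w (u))))) : B
(r (t) (s (w (r (p (t) (t) (u)) (w (u)))) (r (w (r (t) (t))) (q (w (u)) (w (u)))))) : A


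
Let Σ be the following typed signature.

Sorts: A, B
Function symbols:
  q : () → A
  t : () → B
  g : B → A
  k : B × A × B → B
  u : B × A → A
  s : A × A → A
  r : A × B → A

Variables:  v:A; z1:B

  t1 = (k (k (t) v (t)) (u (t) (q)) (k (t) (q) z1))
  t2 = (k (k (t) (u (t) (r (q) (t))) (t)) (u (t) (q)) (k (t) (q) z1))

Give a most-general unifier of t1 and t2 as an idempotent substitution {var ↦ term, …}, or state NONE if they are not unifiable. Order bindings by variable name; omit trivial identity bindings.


{v ↦ (u (t) (r (q) (t)))}


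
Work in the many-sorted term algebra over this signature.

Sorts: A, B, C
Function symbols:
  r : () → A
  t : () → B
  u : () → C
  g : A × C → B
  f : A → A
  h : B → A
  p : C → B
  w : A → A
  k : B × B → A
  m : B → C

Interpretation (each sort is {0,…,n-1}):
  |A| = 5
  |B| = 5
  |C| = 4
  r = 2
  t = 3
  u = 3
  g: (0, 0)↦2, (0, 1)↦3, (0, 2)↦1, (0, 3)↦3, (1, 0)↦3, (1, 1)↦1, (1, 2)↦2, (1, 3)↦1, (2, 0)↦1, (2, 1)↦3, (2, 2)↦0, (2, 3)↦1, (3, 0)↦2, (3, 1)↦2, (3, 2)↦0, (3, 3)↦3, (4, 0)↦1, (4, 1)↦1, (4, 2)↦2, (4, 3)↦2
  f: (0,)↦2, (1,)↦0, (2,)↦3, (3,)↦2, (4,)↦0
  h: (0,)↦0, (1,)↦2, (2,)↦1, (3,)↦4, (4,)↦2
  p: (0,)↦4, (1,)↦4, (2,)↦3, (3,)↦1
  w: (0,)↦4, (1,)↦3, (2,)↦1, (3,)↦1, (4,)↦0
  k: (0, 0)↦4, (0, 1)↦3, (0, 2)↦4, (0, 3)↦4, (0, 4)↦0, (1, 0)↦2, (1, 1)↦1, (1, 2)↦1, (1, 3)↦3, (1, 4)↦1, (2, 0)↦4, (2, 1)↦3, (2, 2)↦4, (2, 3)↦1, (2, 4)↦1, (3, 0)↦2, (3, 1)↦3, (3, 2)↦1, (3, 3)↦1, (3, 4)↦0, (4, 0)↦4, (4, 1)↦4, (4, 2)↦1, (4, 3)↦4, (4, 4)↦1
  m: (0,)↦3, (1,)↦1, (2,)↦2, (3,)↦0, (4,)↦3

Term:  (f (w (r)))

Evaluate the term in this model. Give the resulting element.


value = 0

  r = 2
  (w (r)) = w(2,) = 1
  (f (w (r))) = f(1,) = 0


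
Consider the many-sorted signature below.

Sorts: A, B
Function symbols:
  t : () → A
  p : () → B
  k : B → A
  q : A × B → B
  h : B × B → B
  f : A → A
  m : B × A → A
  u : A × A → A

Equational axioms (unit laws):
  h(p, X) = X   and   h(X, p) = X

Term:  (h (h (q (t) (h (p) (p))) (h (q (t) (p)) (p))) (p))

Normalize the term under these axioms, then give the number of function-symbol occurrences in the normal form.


1. (h (h (q (t) (h (p) (p))) (h (q (t) (p)) (p))) (p))  →  (h (q (t) (h (p) (p))) (h (q (t) (p)) (p)))
2. (h (q (t) (h (p) (p))) (h (q (t) (p)) (p)))  →  (h (q (t) (p)) (h (q (t) (p)) (p)))
3. (h (q (t) (p)) (h (q (t) (p)) (p)))  →  (h (q (t) (p)) (q (t) (p)))
normal form: (h (q (t) (p)) (q (t) (p)))

size = 7


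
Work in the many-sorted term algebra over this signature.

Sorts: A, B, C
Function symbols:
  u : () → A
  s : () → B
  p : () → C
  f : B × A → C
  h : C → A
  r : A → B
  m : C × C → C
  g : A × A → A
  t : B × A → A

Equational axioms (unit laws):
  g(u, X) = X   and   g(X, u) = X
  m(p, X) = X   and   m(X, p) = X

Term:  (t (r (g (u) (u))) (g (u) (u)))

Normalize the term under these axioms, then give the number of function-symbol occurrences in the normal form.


size = 4

1. (t (r (g (u) (u))) (g (u) (u)))  →  (t (r (u)) (g (u) (u)))
2. (t (r (u)) (g (u) (u)))  →  (t (r (u)) (u))
normal form: (t (r (u)) (u))


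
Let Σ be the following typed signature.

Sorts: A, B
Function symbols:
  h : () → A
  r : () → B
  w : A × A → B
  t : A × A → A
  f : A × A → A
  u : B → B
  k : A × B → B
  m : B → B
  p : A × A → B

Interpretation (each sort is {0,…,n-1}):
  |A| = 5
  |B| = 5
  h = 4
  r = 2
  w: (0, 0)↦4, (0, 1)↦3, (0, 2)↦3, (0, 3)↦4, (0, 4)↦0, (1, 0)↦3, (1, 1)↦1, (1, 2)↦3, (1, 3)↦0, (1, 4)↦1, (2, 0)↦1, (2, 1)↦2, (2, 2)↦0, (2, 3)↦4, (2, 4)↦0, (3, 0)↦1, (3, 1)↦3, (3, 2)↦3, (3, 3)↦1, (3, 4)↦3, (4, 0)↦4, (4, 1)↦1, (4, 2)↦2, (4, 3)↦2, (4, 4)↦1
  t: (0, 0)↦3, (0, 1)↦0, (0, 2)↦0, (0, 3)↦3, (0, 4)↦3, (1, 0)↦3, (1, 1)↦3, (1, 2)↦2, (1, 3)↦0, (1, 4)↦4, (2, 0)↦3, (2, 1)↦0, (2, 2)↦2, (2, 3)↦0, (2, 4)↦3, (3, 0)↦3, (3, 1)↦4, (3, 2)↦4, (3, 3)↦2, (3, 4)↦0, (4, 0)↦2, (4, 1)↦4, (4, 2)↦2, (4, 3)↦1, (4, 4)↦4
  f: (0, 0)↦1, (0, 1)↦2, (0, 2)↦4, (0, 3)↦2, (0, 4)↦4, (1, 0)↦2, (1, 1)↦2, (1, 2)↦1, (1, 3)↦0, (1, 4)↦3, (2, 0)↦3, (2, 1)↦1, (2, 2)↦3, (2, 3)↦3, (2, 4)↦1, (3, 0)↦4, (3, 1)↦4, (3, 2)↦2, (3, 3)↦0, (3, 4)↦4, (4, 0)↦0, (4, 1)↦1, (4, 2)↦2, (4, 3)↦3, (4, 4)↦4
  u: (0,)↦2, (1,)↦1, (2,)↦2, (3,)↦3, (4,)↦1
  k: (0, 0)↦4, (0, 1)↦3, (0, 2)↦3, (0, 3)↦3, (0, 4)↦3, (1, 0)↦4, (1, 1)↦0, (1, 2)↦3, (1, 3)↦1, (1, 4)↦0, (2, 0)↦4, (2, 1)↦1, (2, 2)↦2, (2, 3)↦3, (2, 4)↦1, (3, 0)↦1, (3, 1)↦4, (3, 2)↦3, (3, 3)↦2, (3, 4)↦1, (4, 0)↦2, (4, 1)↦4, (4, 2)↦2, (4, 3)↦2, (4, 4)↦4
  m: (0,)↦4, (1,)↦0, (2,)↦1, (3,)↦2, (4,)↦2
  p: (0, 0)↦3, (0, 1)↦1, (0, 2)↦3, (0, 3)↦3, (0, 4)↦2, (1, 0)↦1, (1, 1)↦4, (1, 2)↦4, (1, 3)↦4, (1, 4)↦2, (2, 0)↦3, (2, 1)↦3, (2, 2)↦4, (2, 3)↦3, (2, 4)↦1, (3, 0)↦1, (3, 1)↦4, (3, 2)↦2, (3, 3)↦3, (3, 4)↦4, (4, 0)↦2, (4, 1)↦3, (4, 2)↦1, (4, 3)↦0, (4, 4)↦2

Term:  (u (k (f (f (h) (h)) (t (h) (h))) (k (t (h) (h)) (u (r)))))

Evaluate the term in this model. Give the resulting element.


value = 2

  h = 4
  h = 4
  (f (h) (h)) = f(4, 4) = 4
  h = 4
  h = 4
  (t (h) (h)) = t(4, 4) = 4
  (f (f (h) (h)) (t (h) (h))) = f(4, 4) = 4
  h = 4
  h = 4
  (t (h) (h)) = t(4, 4) = 4
  r = 2
  (u (r)) = u(2,) = 2
  (k (t (h) (h)) (u (r))) = k(4, 2) = 2
  (k (f (f (h) (h)) (t (h) (h))) (k (t (h) (h)) (u (r)))) = k(4, 2) = 2
  (u (k (f (f (h) (h)) (t (h) (h))) (k (t (h) (h)) (u (r))))) = u(2,) = 2


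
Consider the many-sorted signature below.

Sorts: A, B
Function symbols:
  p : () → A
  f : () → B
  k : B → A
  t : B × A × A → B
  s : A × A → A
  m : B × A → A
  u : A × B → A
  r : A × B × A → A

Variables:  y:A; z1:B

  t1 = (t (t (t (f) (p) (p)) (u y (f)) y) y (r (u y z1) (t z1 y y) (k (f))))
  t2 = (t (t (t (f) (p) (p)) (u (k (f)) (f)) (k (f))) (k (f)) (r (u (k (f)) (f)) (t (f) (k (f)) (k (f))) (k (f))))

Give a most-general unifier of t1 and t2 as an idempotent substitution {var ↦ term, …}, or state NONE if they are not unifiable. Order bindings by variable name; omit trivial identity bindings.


{y ↦ (k (f)), z1 ↦ (f)}


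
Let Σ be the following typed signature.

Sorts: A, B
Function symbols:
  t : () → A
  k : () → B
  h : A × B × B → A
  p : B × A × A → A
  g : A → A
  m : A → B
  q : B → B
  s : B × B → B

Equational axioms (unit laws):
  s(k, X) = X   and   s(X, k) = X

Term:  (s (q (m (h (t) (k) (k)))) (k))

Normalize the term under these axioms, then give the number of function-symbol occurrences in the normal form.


size = 6

1. (s (q (m (h (t) (k) (k)))) (k))  →  (q (m (h (t) (k) (k))))
normal form: (q (m (h (t) (k) (k))))


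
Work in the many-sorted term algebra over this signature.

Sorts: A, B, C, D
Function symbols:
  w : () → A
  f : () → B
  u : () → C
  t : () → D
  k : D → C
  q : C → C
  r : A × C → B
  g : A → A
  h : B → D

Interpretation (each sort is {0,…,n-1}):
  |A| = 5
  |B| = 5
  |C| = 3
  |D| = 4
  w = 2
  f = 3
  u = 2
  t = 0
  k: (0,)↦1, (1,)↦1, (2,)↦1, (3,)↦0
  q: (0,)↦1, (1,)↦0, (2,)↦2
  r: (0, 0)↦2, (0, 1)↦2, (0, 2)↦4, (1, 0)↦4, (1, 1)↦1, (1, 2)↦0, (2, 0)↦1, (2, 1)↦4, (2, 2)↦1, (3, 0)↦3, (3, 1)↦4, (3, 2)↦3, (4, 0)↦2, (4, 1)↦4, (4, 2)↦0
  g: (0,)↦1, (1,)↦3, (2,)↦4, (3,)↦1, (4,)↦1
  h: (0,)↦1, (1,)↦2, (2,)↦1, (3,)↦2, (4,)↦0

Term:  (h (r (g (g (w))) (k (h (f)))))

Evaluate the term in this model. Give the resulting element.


  w = 2
  (g (w)) = g(2,) = 4
  (g (g (w))) = g(4,) = 1
  f = 3
  (h (f)) = h(3,) = 2
  (k (h (f))) = k(2,) = 1
  (r (g (g (w))) (k (h (f)))) = r(1, 1) = 1
  (h (r (g (g (w))) (k (h (f))))) = h(1,) = 2

value = 2


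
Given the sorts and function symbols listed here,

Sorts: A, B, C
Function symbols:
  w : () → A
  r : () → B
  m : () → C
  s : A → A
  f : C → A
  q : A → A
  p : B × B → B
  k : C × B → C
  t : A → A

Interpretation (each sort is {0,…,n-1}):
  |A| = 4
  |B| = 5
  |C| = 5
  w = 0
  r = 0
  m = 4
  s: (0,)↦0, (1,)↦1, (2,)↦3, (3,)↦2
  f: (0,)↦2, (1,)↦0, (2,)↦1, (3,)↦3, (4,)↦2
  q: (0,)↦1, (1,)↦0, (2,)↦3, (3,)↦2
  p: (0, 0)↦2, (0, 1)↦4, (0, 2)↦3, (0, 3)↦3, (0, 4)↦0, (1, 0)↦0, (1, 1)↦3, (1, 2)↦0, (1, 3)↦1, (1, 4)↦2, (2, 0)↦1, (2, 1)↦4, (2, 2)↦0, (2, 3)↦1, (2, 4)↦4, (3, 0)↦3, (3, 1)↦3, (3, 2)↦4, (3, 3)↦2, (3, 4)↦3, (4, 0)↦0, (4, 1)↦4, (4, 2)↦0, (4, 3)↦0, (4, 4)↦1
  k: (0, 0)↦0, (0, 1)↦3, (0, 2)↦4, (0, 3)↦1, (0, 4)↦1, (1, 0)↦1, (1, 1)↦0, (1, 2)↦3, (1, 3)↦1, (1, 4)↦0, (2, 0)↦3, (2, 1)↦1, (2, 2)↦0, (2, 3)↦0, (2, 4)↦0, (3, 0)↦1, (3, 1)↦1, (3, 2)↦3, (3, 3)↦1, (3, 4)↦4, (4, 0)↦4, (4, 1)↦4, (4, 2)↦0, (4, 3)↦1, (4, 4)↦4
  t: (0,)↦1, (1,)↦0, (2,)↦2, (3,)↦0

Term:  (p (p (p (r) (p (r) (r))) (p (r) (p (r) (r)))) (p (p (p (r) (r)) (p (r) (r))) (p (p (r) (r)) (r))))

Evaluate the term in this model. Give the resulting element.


  r = 0
  r = 0
  r = 0
  (p (r) (r)) = p(0, 0) = 2
  (p (r) (p (r) (r))) = p(0, 2) = 3
  r = 0
  r = 0
  r = 0
  (p (r) (r)) = p(0, 0) = 2
  (p (r) (p (r) (r))) = p(0, 2) = 3
  (p (p (r) (p (r) (r))) (p (r) (p (r) (r)))) = p(3, 3) = 2
  r = 0
  r = 0
  (p (r) (r)) = p(0, 0) = 2
  r = 0
  r = 0
  (p (r) (r)) = p(0, 0) = 2
  (p (p (r) (r)) (p (r) (r))) = p(2, 2) = 0
  r = 0
  r = 0
  (p (r) (r)) = p(0, 0) = 2
  r = 0
  (p (p (r) (r)) (r)) = p(2, 0) = 1
  (p (p (p (r) (r)) (p (r) (r))) (p (p (r) (r)) (r))) = p(0, 1) = 4
  (p (p (p (r) (p (r) (r))) (p (r) (p (r) (r)))) (p (p (p (r) (r)) (p (r) (r))) (p (p (r) (r)) (r)))) = p(2, 4) = 4

value = 4


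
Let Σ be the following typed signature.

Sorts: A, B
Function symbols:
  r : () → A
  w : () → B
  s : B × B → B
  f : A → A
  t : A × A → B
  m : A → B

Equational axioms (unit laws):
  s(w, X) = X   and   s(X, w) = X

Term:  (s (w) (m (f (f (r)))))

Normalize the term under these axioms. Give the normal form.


1. (s (w) (m (f (f (r)))))  →  (m (f (f (r))))

normal form = (m (f (f (r))))


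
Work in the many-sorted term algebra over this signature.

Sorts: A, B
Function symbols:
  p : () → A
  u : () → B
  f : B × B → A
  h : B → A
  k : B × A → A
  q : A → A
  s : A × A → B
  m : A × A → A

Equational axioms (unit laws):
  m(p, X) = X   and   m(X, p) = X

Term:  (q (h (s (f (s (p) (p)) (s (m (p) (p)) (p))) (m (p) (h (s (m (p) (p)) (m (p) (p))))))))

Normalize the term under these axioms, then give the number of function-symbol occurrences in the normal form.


size = 14

1. (q (h (s (f (s (p) (p)) (s (m (p) (p)) (p))) (m (p) (h (s (m (p) (p)) (m (p) (p))))))))  →  (q (h (s (f (s (p) (p)) (s (p) (p))) (m (p) (h (s (m (p) (p)) (m (p) (p))))))))
2. (q (h (s (f (s (p) (p)) (s (p) (p))) (m (p) (h (s (m (p) (p)) (m (p) (p))))))))  →  (q (h (s (f (s (p) (p)) (s (p) (p))) (h (s (m (p) (p)) (m (p) (p)))))))
3. (q (h (s (f (s (p) (p)) (s (p) (p))) (h (s (m (p) (p)) (m (p) (p)))))))  →  (q (h (s (f (s (p) (p)) (s (p) (p))) (h (s (p) (m (p) (p)))))))
4. (q (h (s (f (s (p) (p)) (s (p) (p))) (h (s (p) (m (p) (p)))))))  →  (q (h (s (f (s (p) (p)) (s (p) (p))) (h (s (p) (p))))))
normal form: (q (h (s (f (s (p) (p)) (s (p) (p))) (h (s (p) (p))))))


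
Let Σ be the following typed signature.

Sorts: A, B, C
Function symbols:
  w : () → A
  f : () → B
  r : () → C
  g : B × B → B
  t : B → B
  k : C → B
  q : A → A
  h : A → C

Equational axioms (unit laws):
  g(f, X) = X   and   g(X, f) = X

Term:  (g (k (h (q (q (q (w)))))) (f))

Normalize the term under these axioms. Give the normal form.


normal form = (k (h (q (q (q (w))))))

1. (g (k (h (q (q (q (w)))))) (f))  →  (k (h (q (q (q (w))))))


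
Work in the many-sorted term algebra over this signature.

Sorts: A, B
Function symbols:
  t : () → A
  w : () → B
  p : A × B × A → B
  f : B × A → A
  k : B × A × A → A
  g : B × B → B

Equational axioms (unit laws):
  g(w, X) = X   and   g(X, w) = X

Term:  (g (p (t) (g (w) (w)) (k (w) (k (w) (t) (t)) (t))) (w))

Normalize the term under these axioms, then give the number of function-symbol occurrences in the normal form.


size = 10

1. (g (p (t) (g (w) (w)) (k (w) (k (w) (t) (t)) (t))) (w))  →  (p (t) (g (w) (w)) (k (w) (k (w) (t) (t)) (t)))
2. (p (t) (g (w) (w)) (k (w) (k (w) (t) (t)) (t)))  →  (p (t) (w) (k (w) (k (w) (t) (t)) (t)))
normal form: (p (t) (w) (k (w) (k (w) (t) (t)) (t)))


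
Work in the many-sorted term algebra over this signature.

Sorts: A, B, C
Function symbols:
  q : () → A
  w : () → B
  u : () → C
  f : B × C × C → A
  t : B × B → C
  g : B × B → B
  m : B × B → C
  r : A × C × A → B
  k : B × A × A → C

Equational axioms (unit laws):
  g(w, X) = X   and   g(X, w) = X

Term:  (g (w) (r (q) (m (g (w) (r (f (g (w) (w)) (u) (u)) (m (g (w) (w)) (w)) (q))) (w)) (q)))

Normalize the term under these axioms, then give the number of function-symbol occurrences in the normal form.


1. (g (w) (r (q) (m (g (w) (r (f (g (w) (w)) (u) (u)) (m (g (w) (w)) (w)) (q))) (w)) (q)))  →  (r (q) (m (g (w) (r (f (g (w) (w)) (u) (u)) (m (g (w) (w)) (w)) (q))) (w)) (q))
2. (r (q) (m (g (w) (r (f (g (w) (w)) (u) (u)) (m (g (w) (w)) (w)) (q))) (w)) (q))  →  (r (q) (m (r (f (g (w) (w)) (u) (u)) (m (g (w) (w)) (w)) (q)) (w)) (q))
3. (r (q) (m (r (f (g (w) (w)) (u) (u)) (m (g (w) (w)) (w)) (q)) (w)) (q))  →  (r (q) (m (r (f (w) (u) (u)) (m (g (w) (w)) (w)) (q)) (w)) (q))
4. (r (q) (m (r (f (w) (u) (u)) (m (g (w) (w)) (w)) (q)) (w)) (q))  →  (r (q) (m (r (f (w) (u) (u)) (m (w) (w)) (q)) (w)) (q))
normal form: (r (q) (m (r (f (w) (u) (u)) (m (w) (w)) (q)) (w)) (q))

size = 14


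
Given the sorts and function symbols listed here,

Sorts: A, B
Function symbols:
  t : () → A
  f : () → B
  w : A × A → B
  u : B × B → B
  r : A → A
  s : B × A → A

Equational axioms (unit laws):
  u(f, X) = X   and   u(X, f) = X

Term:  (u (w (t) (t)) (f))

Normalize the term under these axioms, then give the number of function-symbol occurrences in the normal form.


1. (u (w (t) (t)) (f))  →  (w (t) (t))
normal form: (w (t) (t))

size = 3


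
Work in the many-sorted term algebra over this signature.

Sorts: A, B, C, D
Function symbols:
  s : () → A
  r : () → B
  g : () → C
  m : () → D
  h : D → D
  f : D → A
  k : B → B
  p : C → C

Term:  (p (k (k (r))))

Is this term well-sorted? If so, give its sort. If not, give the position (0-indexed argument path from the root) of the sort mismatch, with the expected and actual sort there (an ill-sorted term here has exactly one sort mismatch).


      (r) : B
    (k (r)) : B
  (k (k (r))) : B
(p (k (k (r)))) : ✗ arg 0 at [0] has sort B, expected C

ill-sorted at position [0]: expected C, got B


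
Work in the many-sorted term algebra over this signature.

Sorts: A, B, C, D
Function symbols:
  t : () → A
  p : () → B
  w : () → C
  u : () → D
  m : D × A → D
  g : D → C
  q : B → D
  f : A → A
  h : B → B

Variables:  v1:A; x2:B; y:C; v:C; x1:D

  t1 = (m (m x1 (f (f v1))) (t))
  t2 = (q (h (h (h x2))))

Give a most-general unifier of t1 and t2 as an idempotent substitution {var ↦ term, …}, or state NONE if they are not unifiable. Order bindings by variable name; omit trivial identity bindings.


NONE (not unifiable)

head clash or occurs-check failure — not unifiable


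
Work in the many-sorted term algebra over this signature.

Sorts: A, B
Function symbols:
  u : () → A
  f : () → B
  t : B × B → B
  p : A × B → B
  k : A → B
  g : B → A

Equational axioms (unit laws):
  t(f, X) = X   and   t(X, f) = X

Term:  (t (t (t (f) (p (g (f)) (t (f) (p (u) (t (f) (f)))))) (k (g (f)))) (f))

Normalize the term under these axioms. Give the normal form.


normal form = (t (p (g (f)) (p (u) (f))) (k (g (f))))

1. (t (t (t (f) (p (g (f)) (t (f) (p (u) (t (f) (f)))))) (k (g (f)))) (f))  →  (t (t (f) (p (g (f)) (t (f) (p (u) (t (f) (f)))))) (k (g (f))))
2. (t (t (f) (p (g (f)) (t (f) (p (u) (t (f) (f)))))) (k (g (f))))  →  (t (p (g (f)) (t (f) (p (u) (t (f) (f))))) (k (g (f))))
3. (t (p (g (f)) (t (f) (p (u) (t (f) (f))))) (k (g (f))))  →  (t (p (g (f)) (p (u) (t (f) (f)))) (k (g (f))))
4. (t (p (g (f)) (p (u) (t (f) (f)))) (k (g (f))))  →  (t (p (g (f)) (p (u) (f))) (k (g (f))))


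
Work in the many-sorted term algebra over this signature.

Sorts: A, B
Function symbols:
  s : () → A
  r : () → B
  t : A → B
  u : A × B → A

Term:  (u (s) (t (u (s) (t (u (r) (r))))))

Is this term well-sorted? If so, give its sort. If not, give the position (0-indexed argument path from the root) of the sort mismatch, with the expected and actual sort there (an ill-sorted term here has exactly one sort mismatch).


  (s) : A
      (s) : A
          (r) : B
          (r) : B
        (u (r) (r)) : ✗ arg 0 at [1, 0, 1, 0, 0] has sort B, expected A

ill-sorted at position [1, 0, 1, 0, 0]: expected A, got B


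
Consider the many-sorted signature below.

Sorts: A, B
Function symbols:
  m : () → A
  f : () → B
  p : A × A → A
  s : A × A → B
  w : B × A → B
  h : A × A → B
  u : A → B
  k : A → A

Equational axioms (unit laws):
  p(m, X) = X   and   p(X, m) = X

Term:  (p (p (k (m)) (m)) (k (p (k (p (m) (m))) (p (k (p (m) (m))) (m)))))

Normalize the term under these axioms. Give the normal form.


normal form = (p (k (m)) (k (p (k (m)) (k (m)))))

1. (p (p (k (m)) (m)) (k (p (k (p (m) (m))) (p (k (p (m) (m))) (m)))))  →  (p (k (m)) (k (p (k (p (m) (m))) (p (k (p (m) (m))) (m)))))
2. (p (k (m)) (k (p (k (p (m) (m))) (p (k (p (m) (m))) (m)))))  →  (p (k (m)) (k (p (k (m)) (p (k (p (m) (m))) (m)))))
3. (p (k (m)) (k (p (k (m)) (p (k (p (m) (m))) (m)))))  →  (p (k (m)) (k (p (k (m)) (k (p (m) (m))))))
4. (p (k (m)) (k (p (k (m)) (k (p (m) (m))))))  →  (p (k (m)) (k (p (k (m)) (k (m)))))


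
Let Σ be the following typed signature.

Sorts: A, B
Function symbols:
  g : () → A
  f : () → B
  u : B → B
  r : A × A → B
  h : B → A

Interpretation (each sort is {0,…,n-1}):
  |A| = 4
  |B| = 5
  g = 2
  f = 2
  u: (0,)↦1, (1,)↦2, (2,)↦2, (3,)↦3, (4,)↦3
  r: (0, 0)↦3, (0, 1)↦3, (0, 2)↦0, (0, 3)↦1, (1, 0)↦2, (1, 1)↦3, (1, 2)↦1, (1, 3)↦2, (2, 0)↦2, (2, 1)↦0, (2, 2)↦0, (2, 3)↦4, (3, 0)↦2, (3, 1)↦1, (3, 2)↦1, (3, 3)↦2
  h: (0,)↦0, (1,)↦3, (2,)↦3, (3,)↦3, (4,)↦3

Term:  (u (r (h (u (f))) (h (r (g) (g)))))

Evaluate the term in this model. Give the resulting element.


  f = 2
  (u (f)) = u(2,) = 2
  (h (u (f))) = h(2,) = 3
  g = 2
  g = 2
  (r (g) (g)) = r(2, 2) = 0
  (h (r (g) (g))) = h(0,) = 0
  (r (h (u (f))) (h (r (g) (g)))) = r(3, 0) = 2
  (u (r (h (u (f))) (h (r (g) (g))))) = u(2,) = 2

value = 2


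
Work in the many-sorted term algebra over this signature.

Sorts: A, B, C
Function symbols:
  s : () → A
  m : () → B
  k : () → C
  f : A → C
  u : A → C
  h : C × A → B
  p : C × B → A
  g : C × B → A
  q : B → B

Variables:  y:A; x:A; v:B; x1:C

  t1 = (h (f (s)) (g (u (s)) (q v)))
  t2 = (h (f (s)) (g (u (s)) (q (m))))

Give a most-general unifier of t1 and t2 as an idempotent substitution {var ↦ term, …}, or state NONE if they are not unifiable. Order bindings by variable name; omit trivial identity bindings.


{v ↦ (m)}


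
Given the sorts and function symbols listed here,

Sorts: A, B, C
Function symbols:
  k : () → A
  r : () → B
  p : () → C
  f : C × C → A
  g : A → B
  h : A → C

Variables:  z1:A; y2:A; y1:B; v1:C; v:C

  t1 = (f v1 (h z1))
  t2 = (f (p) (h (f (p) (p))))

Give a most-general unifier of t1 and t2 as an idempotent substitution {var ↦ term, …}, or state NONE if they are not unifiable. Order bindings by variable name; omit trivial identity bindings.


{v1 ↦ (p), z1 ↦ (f (p) (p))}
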